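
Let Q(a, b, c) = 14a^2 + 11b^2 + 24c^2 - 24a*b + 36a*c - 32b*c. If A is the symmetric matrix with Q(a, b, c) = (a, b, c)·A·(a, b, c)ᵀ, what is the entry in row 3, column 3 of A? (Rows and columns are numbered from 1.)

24

The coefficient of c^2 in Q is 24, and that is exactly A[3,3].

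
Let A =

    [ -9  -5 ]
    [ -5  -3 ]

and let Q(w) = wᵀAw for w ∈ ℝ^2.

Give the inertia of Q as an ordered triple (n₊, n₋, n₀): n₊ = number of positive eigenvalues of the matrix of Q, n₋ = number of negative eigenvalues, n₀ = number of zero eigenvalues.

(0, 2, 0)

Symmetric row and column elimination reduces A to a congruent diagonal form with pivots -9, -2/9.
Counting signs: 2 negative.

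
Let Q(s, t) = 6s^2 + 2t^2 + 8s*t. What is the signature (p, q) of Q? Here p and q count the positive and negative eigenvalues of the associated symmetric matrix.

The symmetric matrix is A = [[6, 4], [4, 2]].
An LDLᵀ factorisation of A has diagonal entries 6, -2/3.
That gives 1 positive, 1 negative pivots.

(1, 1)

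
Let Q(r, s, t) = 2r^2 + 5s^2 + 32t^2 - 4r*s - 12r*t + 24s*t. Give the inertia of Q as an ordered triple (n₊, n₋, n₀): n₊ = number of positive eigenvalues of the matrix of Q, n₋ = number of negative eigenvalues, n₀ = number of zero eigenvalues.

(3, 0, 0)

Write A = [[2, -2, -6], [-2, 5, 12], [-6, 12, 32]].
Applying the same elementary operations to the rows and columns of A produces a congruent diagonal matrix with entries 2, 3, 2.
That gives 3 positive pivots.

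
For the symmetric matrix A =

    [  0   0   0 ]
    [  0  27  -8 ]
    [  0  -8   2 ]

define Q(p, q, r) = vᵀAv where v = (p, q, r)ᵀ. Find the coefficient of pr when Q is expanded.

The coefficient of pr is A[1,3] + A[3,1] = 2·0 = 0.

0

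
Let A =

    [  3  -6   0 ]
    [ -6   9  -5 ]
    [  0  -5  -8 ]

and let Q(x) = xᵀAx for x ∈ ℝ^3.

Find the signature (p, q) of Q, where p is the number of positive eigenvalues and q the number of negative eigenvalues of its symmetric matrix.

(2, 1)

Symmetric row and column elimination reduces A to a congruent diagonal form with pivots 3, -3, 1/3.
That gives 2 positive, 1 negative pivots.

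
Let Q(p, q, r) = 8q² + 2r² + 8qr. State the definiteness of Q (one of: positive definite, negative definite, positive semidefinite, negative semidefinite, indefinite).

Write A = [[0, 0, 0], [0, 8, 4], [0, 4, 2]].
Applying the same elementary operations to the rows and columns of A produces a congruent diagonal matrix with entries 0, 8, 0.
Counting signs: 1 positive, 2 zero.
Hence Q is positive semidefinite.

positive semidefinite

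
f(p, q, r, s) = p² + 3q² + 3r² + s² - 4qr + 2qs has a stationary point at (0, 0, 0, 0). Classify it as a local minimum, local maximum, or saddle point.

local minimum

The Hessian at the origin is H = [[2, 0, 0, 0], [0, 6, -4, 2], [0, -4, 6, 0], [0, 2, 0, 2]].
Applying the same elementary operations to the rows and columns of H produces a congruent diagonal matrix with entries 2, 6, 10/3, 4/5.
So there are 4 positive pivots.
H is positive definite, so the origin is a strict local minimum.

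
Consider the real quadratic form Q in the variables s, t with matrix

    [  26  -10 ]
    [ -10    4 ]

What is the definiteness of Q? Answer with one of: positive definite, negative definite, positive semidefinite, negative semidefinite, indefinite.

Leading principal minors: Δ_1 = 26, Δ_2 = 4.
All leading principal minors are positive, so by Sylvester's criterion Q is positive definite.

positive definite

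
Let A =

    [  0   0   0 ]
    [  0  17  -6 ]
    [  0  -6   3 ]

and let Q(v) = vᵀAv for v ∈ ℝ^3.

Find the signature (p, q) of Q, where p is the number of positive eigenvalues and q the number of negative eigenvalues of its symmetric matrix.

Row-reducing A symmetrically gives the diagonal entries 0, 17, 15/17.
Counting signs: 2 positive, 1 zero.

(2, 0)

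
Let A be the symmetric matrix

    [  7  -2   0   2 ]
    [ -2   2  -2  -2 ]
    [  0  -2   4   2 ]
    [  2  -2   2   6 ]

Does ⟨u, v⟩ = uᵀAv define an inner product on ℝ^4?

yes

Leading principal minors: Δ_1 = 7, Δ_2 = 10, Δ_3 = 12, Δ_4 = 48.
All leading principal minors are positive, so by Sylvester's criterion Q is positive definite.
⟨·,·⟩ is an inner product exactly when A is positive definite.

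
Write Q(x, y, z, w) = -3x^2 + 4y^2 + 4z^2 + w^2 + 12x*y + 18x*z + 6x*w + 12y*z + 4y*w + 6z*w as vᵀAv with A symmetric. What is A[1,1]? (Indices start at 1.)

-3

The coefficient of x^2 in Q is -3, and that is exactly A[1,1].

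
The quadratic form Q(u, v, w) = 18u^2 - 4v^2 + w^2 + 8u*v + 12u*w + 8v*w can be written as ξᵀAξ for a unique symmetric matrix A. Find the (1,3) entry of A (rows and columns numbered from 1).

6

The coefficient of u·w in Q is 12. For a symmetric A this equals A[1,3] + A[3,1] = 2·A[1,3].
So A[1,3] = 12/2 = 6.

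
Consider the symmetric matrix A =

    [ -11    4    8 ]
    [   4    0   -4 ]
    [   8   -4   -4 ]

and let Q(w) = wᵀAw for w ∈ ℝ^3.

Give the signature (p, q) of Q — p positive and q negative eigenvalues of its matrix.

(2, 1)

Congruent diagonalization of A (simultaneous row and column reduction) yields pivots -11, 16/11, 1.
That gives 2 positive, 1 negative pivots.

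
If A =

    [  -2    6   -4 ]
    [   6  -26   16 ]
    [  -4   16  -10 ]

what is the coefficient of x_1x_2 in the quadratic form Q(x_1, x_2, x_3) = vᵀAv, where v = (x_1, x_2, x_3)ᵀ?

12

The coefficient of x_1x_2 is A[1,2] + A[2,1] = 2·6 = 12.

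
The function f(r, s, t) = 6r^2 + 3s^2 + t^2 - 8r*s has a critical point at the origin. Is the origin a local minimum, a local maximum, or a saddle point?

The Hessian at the origin is H = [[12, -8, 0], [-8, 6, 0], [0, 0, 2]].
An LDLᵀ factorisation of H has diagonal entries 12, 2/3, 2.
Counting signs: 3 positive.
H is positive definite, so the origin is a strict local minimum.

local minimum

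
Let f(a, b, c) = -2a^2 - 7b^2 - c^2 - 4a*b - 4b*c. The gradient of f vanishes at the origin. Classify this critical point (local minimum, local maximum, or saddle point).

The Hessian at the origin is H = [[-4, -4, 0], [-4, -14, -4], [0, -4, -2]].
Row-reducing H symmetrically gives the diagonal entries -4, -10, -2/5.
So there are 3 negative pivots.
H is negative definite, so the origin is a strict local maximum.

local maximum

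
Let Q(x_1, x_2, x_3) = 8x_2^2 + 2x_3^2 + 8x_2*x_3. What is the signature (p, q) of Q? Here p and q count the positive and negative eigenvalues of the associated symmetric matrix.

Write A = [[0, 0, 0], [0, 8, 4], [0, 4, 2]].
Symmetric row and column elimination reduces A to a congruent diagonal form with pivots 0, 8, 0.
So there are 1 positive, 2 zero pivots.

(1, 0)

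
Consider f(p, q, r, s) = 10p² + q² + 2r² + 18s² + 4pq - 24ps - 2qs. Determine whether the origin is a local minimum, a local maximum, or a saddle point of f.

local minimum

The Hessian at the origin is H = [[20, 4, 0, -24], [4, 2, 0, -2], [0, 0, 4, 0], [-24, -2, 0, 36]].
Symmetric row and column elimination reduces H to a congruent diagonal form with pivots 20, 6/5, 4, 2/3.
That gives 4 positive pivots.
H is positive definite, so the origin is a strict local minimum.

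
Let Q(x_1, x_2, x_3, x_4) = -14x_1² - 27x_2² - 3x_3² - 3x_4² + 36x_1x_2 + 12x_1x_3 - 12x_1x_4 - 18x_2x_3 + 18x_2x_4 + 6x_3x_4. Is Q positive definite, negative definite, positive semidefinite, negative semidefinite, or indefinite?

negative semidefinite

Write A = [[-14, 18, 6, -6], [18, -27, -9, 9], [6, -9, -3, 3], [-6, 9, 3, -3]].
Symmetric row and column elimination reduces A to a congruent diagonal form with pivots -14, -27/7, 0, 0.
So there are 2 negative, 2 zero pivots.
Hence Q is negative semidefinite.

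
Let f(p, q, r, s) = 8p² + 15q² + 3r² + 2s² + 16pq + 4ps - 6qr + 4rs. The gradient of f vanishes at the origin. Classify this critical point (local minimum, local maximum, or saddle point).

The Hessian at the origin is H = [[16, 16, 0, 4], [16, 30, -6, 0], [0, -6, 6, 4], [4, 0, 4, 4]].
Applying the same elementary operations to the rows and columns of H produces a congruent diagonal matrix with entries 16, 14, 24/7, 1/3.
That gives 4 positive pivots.
H is positive definite, so the origin is a strict local minimum.

local minimum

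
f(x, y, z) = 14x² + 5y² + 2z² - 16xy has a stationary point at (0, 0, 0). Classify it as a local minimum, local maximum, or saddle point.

local minimum

The Hessian at the origin is H = [[28, -16, 0], [-16, 10, 0], [0, 0, 4]].
Row-reducing H symmetrically gives the diagonal entries 28, 6/7, 4.
That gives 3 positive pivots.
H is positive definite, so the origin is a strict local minimum.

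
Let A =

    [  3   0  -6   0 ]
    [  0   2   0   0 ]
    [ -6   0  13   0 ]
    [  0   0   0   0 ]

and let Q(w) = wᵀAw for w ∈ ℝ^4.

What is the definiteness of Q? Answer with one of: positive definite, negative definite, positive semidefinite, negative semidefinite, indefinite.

positive semidefinite

Congruent diagonalization of A (simultaneous row and column reduction) yields pivots 3, 2, 1, 0.
So there are 3 positive, 1 zero pivots.
Hence Q is positive semidefinite.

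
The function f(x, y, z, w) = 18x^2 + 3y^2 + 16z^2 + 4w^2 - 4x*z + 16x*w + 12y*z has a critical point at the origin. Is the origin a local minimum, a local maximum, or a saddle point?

The Hessian at the origin is H = [[36, 0, -4, 16], [0, 6, 12, 0], [-4, 12, 32, 0], [16, 0, 0, 8]].
Symmetric row and column elimination reduces H to a congruent diagonal form with pivots 36, 6, 68/9, 8/17.
That gives 4 positive pivots.
H is positive definite, so the origin is a strict local minimum.

local minimum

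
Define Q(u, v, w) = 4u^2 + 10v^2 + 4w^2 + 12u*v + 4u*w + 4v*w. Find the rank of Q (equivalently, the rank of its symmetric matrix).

3

The associated matrix is A = [[4, 6, 2], [6, 10, 2], [2, 2, 4]].
An LDLᵀ factorisation of A has diagonal entries 4, 1, 2.
Counting signs: 3 positive.
The rank is the number of nonzero pivots: 3.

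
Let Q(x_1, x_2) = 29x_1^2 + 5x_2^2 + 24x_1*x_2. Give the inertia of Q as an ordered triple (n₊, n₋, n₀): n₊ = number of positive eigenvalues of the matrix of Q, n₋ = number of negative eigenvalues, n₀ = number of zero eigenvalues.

The associated matrix is A = [[29, 12], [12, 5]].
Row-reducing A symmetrically gives the diagonal entries 29, 1/29.
So there are 2 positive pivots.

(2, 0, 0)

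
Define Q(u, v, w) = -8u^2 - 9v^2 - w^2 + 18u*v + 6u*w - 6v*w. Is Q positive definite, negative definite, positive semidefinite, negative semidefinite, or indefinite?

indefinite

Write A = [[-8, 9, 3], [9, -9, -3], [3, -3, -1]].
Row-reducing A symmetrically gives the diagonal entries -8, 9/8, 0.
That gives 1 positive, 1 negative, 1 zero pivots.
Hence Q is indefinite.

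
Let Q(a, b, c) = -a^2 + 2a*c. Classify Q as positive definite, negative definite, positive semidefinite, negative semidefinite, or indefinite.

indefinite

The associated matrix is A = [[-1, 0, 1], [0, 0, 0], [1, 0, 0]].
Applying the same elementary operations to the rows and columns of A produces a congruent diagonal matrix with entries -1, 0, 1.
Counting signs: 1 positive, 1 negative, 1 zero.
Hence Q is indefinite.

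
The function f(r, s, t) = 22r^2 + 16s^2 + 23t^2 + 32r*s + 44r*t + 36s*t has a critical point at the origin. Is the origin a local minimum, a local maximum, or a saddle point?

local minimum

The Hessian at the origin is H = [[44, 32, 44], [32, 32, 36], [44, 36, 46]].
Congruent diagonalization of H (simultaneous row and column reduction) yields pivots 44, 96/11, 1/6.
That gives 3 positive pivots.
H is positive definite, so the origin is a strict local minimum.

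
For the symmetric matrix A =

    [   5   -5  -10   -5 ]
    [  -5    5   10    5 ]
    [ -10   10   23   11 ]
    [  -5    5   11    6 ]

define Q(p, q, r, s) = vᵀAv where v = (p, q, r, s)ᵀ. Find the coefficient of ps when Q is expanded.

-10

The coefficient of ps is A[1,4] + A[4,1] = 2·(-5) = -10.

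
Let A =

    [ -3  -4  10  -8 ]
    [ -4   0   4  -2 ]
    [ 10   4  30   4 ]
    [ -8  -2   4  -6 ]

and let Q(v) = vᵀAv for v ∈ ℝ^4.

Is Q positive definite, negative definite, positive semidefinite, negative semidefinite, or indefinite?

An LDLᵀ factorisation of A has diagonal entries -3, 16/3, 47, 5/94.
So there are 3 positive, 1 negative pivots.
Hence Q is indefinite.

indefinite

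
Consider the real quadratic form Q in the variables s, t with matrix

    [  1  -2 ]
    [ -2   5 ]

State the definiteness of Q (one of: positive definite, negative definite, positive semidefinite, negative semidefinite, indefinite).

For the 2×2 matrix [[1, -2], [-2, 5]]: det = 1·5 − (-2)² = 1, trace = 6.
det > 0 so both eigenvalues share the sign of the trace; trace = 6 > 0 ⇒ both positive.

positive definite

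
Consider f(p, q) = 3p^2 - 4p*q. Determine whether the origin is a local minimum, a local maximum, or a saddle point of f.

The Hessian at the origin is H = [[6, -4], [-4, 0]].
det H = 6·0 − (-4)² = -16 < 0, so H is indefinite.
Therefore the origin is a saddle point.

saddle point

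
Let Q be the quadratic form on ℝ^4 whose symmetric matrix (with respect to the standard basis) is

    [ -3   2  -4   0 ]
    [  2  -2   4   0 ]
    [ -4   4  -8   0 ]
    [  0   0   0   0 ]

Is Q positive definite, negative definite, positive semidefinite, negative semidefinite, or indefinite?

Symmetric row and column elimination reduces A to a congruent diagonal form with pivots -3, -2/3, 0, 0.
Counting signs: 2 negative, 2 zero.
Hence Q is negative semidefinite.

negative semidefinite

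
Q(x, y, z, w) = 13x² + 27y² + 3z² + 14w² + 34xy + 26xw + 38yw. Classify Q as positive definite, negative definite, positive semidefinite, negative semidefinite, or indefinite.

The symmetric matrix of Q is A = [[13, 17, 0, 13], [17, 27, 0, 19], [0, 0, 3, 0], [13, 19, 0, 14]].
Leading principal minors: Δ_1 = 13, Δ_2 = 62, Δ_3 = 186, Δ_4 = 30.
All leading principal minors are positive, so by Sylvester's criterion Q is positive definite.

positive definite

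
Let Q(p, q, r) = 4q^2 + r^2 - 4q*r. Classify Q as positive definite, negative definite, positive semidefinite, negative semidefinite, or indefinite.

The symmetric matrix is A = [[0, 0, 0], [0, 4, -2], [0, -2, 1]].
Applying the same elementary operations to the rows and columns of A produces a congruent diagonal matrix with entries 0, 4, 0.
So there are 1 positive, 2 zero pivots.
Hence Q is positive semidefinite.

positive semidefinite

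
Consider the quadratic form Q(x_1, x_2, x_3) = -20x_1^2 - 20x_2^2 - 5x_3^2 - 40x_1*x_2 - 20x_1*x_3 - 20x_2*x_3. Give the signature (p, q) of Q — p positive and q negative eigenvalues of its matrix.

Write A = [[-20, -20, -10], [-20, -20, -10], [-10, -10, -5]].
Row-reducing A symmetrically gives the diagonal entries -20, 0, 0.
So there are 1 negative, 2 zero pivots.

(0, 1)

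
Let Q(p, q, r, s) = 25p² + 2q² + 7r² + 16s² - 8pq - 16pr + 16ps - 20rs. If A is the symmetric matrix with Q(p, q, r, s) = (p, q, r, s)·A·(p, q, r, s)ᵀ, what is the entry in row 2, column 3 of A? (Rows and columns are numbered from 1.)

0

The coefficient of q·r in Q is 0. For a symmetric A this equals A[2,3] + A[3,2] = 2·A[2,3].
So A[2,3] = 0/2 = 0.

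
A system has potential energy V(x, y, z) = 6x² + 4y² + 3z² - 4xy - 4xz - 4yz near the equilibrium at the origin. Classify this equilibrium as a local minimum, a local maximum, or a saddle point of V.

local minimum

The Hessian at the origin is H = [[12, -4, -4], [-4, 8, -4], [-4, -4, 6]].
Symmetric row and column elimination reduces H to a congruent diagonal form with pivots 12, 20/3, 2/5.
That gives 3 positive pivots.
H is positive definite, so the origin is a strict local minimum.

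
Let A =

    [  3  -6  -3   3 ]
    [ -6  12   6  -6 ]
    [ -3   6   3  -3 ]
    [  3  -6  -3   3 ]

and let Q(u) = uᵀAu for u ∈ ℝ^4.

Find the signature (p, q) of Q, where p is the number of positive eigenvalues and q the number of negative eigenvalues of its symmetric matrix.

Row-reducing A symmetrically gives the diagonal entries 3, 0, 0, 0.
So there are 1 positive, 3 zero pivots.

(1, 0)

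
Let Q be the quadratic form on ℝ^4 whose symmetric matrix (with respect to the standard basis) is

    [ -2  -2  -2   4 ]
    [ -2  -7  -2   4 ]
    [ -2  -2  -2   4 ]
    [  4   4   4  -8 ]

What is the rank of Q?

Applying the same elementary operations to the rows and columns of A produces a congruent diagonal matrix with entries -2, -5, 0, 0.
Counting signs: 2 negative, 2 zero.
The rank is the number of nonzero pivots: 2.

2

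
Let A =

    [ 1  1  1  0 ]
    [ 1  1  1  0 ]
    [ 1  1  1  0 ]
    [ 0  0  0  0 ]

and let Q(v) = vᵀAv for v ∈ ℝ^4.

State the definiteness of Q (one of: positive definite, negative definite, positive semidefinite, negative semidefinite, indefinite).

Row-reducing A symmetrically gives the diagonal entries 1, 0, 0, 0.
So there are 1 positive, 3 zero pivots.
Hence Q is positive semidefinite.

positive semidefinite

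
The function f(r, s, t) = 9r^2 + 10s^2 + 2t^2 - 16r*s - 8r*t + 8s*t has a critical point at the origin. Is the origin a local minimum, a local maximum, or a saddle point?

The Hessian at the origin is H = [[18, -16, -8], [-16, 20, 8], [-8, 8, 4]].
Congruent diagonalization of H (simultaneous row and column reduction) yields pivots 18, 52/9, 4/13.
Counting signs: 3 positive.
H is positive definite, so the origin is a strict local minimum.

local minimum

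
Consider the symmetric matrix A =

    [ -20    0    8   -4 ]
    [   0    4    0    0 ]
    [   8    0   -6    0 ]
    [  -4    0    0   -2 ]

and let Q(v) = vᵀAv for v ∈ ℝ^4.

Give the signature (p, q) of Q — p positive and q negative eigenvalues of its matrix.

(1, 3)

Symmetric row and column elimination reduces A to a congruent diagonal form with pivots -20, 4, -14/5, -2/7.
Counting signs: 1 positive, 3 negative.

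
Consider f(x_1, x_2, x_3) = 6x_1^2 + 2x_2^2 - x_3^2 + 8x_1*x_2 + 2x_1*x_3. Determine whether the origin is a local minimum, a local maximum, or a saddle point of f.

The Hessian at the origin is H = [[12, 8, 2], [8, 4, 0], [2, 0, -2]].
Congruent diagonalization of H (simultaneous row and column reduction) yields pivots 12, -4/3, -1.
So there are 1 positive, 2 negative pivots.
H is indefinite, so the origin is a saddle point.

saddle point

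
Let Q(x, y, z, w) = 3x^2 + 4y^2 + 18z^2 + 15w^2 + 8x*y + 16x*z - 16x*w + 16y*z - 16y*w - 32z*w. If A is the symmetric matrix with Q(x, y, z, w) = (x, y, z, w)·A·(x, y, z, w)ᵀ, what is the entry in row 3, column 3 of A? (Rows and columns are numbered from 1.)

18

The coefficient of z^2 in Q is 18, and that is exactly A[3,3].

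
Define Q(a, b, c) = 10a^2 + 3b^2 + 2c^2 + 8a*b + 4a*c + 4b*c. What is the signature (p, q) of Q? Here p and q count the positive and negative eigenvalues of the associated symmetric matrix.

The associated matrix is A = [[10, 4, 2], [4, 3, 2], [2, 2, 2]].
Symmetric row and column elimination reduces A to a congruent diagonal form with pivots 10, 7/5, 4/7.
Counting signs: 3 positive.

(3, 0)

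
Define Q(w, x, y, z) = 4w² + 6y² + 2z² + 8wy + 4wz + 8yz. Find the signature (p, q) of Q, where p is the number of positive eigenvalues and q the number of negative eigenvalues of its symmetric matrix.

The associated matrix is A = [[4, 0, 4, 2], [0, 0, 0, 0], [4, 0, 6, 4], [2, 0, 4, 2]].
Congruent diagonalization of A (simultaneous row and column reduction) yields pivots 4, 0, 2, -1.
That gives 2 positive, 1 negative, 1 zero pivots.

(2, 1)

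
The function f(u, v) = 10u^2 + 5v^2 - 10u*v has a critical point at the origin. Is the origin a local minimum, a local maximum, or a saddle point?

The Hessian at the origin is H = [[20, -10], [-10, 10]].
det H = 20·10 − (-10)² = 100 > 0 and H[1,1] = 20 > 0, so H is positive definite.
Therefore the origin is a local minimum.

local minimum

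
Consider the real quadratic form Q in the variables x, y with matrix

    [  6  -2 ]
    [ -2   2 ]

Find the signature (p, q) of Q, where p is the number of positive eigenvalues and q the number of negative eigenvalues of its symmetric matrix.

(2, 0)

An LDLᵀ factorisation of A has diagonal entries 6, 4/3.
That gives 2 positive pivots.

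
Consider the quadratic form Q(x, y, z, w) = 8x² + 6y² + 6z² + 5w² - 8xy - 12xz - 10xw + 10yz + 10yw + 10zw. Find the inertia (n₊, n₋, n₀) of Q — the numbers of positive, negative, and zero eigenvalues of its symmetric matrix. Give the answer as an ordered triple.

The associated matrix is A = [[8, -4, -6, -5], [-4, 6, 5, 5], [-6, 5, 6, 5], [-5, 5, 5, 5]].
Applying the same elementary operations to the rows and columns of A produces a congruent diagonal matrix with entries 8, 4, 1/2, 5/16.
So there are 4 positive pivots.

(4, 0, 0)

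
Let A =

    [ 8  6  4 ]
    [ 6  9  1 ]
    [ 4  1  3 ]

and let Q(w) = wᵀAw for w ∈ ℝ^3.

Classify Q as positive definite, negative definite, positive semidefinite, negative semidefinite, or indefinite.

Applying the same elementary operations to the rows and columns of A produces a congruent diagonal matrix with entries 8, 9/2, 1/9.
So there are 3 positive pivots.
Hence Q is positive definite.

positive definite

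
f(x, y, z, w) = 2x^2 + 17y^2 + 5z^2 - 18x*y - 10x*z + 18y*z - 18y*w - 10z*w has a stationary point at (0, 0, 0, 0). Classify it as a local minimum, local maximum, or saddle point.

saddle point

The Hessian at the origin is H = [[4, -18, -10, 0], [-18, 34, 18, -18], [-10, 18, 10, -10], [0, -18, -10, 0]].
Applying the same elementary operations to the rows and columns of H produces a congruent diagonal matrix with entries 4, -47, 24/47, 20/3.
That gives 3 positive, 1 negative pivots.
H is indefinite, so the origin is a saddle point.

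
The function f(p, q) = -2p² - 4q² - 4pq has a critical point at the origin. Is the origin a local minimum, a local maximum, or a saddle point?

The Hessian at the origin is H = [[-4, -4], [-4, -8]].
det H = -4·-8 − (-4)² = 16 > 0 and H[1,1] = -4 < 0, so H is negative definite.
Therefore the origin is a local maximum.

local maximum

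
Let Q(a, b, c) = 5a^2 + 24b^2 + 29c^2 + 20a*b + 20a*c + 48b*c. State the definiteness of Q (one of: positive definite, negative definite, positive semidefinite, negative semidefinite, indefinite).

positive definite

Write A = [[5, 10, 10], [10, 24, 24], [10, 24, 29]].
Symmetric row and column elimination reduces A to a congruent diagonal form with pivots 5, 4, 5.
Counting signs: 3 positive.
Hence Q is positive definite.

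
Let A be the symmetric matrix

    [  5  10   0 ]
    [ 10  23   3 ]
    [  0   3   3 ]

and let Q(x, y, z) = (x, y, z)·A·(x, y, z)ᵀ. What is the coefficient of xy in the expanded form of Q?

The coefficient of xy is A[1,2] + A[2,1] = 2·10 = 20.

20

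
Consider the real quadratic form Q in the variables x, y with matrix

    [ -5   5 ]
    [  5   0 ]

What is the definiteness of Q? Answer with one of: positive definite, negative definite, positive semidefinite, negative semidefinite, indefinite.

indefinite

For the 2×2 matrix [[-5, 5], [5, 0]]: det = -5·0 − (5)² = -25, trace = -5.
det < 0 so the eigenvalues have opposite signs; the form is indefinite.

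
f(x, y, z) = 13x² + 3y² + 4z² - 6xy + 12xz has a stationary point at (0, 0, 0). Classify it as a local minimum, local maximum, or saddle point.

The Hessian at the origin is H = [[26, -6, 12], [-6, 6, 0], [12, 0, 8]].
Row-reducing H symmetrically gives the diagonal entries 26, 60/13, 4/5.
So there are 3 positive pivots.
H is positive definite, so the origin is a strict local minimum.

local minimum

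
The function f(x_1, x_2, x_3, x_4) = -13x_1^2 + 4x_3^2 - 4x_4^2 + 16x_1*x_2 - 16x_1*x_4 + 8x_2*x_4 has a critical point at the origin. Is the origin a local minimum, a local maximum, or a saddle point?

The Hessian at the origin is H = [[-26, 16, 0, -16], [16, 0, 0, 8], [0, 0, 8, 0], [-16, 8, 0, -8]].
Symmetric row and column elimination reduces H to a congruent diagonal form with pivots -26, 128/13, 8, 3/2.
Counting signs: 3 positive, 1 negative.
H is indefinite, so the origin is a saddle point.

saddle point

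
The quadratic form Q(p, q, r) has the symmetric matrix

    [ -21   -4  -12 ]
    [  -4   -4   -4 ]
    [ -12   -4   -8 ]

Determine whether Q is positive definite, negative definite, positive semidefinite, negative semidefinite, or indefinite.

negative definite

Applying the same elementary operations to the rows and columns of A produces a congruent diagonal matrix with entries -21, -68/21, -4/17.
That gives 3 negative pivots.
Hence Q is negative definite.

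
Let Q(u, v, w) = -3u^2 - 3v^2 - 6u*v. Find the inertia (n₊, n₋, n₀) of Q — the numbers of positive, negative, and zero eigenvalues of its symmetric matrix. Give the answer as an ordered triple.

Write A = [[-3, -3, 0], [-3, -3, 0], [0, 0, 0]].
Row-reducing A symmetrically gives the diagonal entries -3, 0, 0.
That gives 1 negative, 2 zero pivots.

(0, 1, 2)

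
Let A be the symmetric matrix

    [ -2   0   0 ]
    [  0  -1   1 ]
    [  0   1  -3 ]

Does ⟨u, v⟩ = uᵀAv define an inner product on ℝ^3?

Leading principal minors: Δ_1 = -2, Δ_2 = 2, Δ_3 = -4.
The signs alternate starting with Δ_1 < 0, so by Sylvester's criterion Q is negative definite.
⟨·,·⟩ is an inner product exactly when A is positive definite.

no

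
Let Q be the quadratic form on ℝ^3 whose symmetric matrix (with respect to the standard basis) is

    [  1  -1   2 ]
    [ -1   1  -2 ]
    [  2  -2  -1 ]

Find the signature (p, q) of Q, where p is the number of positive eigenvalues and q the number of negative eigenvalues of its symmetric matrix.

(1, 1)

Applying the same elementary operations to the rows and columns of A produces a congruent diagonal matrix with entries 1, 0, -5.
So there are 1 positive, 1 negative, 1 zero pivots.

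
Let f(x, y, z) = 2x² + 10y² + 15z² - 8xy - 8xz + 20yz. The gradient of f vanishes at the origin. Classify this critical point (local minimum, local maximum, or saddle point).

The Hessian at the origin is H = [[4, -8, -8], [-8, 20, 20], [-8, 20, 30]].
Applying the same elementary operations to the rows and columns of H produces a congruent diagonal matrix with entries 4, 4, 10.
Counting signs: 3 positive.
H is positive definite, so the origin is a strict local minimum.

local minimum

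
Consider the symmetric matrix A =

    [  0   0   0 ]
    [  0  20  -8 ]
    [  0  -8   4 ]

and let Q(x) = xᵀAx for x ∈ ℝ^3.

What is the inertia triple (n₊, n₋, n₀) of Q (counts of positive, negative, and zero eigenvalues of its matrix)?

(2, 0, 1)

Symmetric row and column elimination reduces A to a congruent diagonal form with pivots 0, 20, 4/5.
That gives 2 positive, 1 zero pivots.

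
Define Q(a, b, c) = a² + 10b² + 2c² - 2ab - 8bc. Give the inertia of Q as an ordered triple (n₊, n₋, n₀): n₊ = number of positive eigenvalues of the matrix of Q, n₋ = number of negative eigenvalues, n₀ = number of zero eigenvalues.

The symmetric matrix is A = [[1, -1, 0], [-1, 10, -4], [0, -4, 2]].
An LDLᵀ factorisation of A has diagonal entries 1, 9, 2/9.
That gives 3 positive pivots.

(3, 0, 0)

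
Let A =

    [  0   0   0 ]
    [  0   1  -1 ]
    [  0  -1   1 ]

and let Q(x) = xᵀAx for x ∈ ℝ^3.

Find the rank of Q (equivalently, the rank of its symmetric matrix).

Congruent diagonalization of A (simultaneous row and column reduction) yields pivots 0, 1, 0.
That gives 1 positive, 2 zero pivots.
The rank is the number of nonzero pivots: 1.

1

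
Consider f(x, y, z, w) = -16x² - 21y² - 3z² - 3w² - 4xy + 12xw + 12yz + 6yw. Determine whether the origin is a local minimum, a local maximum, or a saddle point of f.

The Hessian at the origin is H = [[-32, -4, 0, 12], [-4, -42, 12, 6], [0, 12, -6, 0], [12, 6, 0, -6]].
Row-reducing H symmetrically gives the diagonal entries -32, -83/2, -210/83, -12/35.
Counting signs: 4 negative.
H is negative definite, so the origin is a strict local maximum.

local maximum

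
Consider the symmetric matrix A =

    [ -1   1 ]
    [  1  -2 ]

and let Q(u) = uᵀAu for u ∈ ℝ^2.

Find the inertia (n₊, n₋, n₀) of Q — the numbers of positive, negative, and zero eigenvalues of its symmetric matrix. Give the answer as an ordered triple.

(0, 2, 0)

Congruent diagonalization of A (simultaneous row and column reduction) yields pivots -1, -1.
So there are 2 negative pivots.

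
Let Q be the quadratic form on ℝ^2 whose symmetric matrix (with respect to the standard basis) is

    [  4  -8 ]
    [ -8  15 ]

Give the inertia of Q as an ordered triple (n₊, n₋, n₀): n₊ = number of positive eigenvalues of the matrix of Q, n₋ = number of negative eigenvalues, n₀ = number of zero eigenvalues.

(1, 1, 0)

Applying the same elementary operations to the rows and columns of A produces a congruent diagonal matrix with entries 4, -1.
So there are 1 positive, 1 negative pivots.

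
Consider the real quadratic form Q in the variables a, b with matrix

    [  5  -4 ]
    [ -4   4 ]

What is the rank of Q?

2

An LDLᵀ factorisation of A has diagonal entries 5, 4/5.
That gives 2 positive pivots.
The rank is the number of nonzero pivots: 2.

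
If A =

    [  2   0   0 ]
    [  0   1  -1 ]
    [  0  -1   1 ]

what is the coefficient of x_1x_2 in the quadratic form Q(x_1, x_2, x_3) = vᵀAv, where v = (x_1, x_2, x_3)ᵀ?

The coefficient of x_1x_2 is A[1,2] + A[2,1] = 2·0 = 0.

0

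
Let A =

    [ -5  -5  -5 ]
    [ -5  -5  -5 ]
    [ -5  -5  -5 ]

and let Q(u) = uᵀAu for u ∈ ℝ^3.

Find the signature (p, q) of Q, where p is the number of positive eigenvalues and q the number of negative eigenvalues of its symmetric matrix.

Applying the same elementary operations to the rows and columns of A produces a congruent diagonal matrix with entries -5, 0, 0.
Counting signs: 1 negative, 2 zero.

(0, 1)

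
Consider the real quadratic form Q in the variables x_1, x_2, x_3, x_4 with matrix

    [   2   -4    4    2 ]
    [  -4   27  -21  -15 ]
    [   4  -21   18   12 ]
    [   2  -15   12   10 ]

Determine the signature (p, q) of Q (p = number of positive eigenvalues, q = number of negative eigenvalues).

(4, 0)

Congruent diagonalization of A (simultaneous row and column reduction) yields pivots 2, 19, 21/19, 10/7.
So there are 4 positive pivots.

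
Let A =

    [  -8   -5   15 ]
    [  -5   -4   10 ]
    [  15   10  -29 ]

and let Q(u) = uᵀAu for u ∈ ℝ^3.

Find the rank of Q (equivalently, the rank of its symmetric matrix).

Applying the same elementary operations to the rows and columns of A produces a congruent diagonal matrix with entries -8, -7/8, -3/7.
Counting signs: 3 negative.
The rank is the number of nonzero pivots: 3.

3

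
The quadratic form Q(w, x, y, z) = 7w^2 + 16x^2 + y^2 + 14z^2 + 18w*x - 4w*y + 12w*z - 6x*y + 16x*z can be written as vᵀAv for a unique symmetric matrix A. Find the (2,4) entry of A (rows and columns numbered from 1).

8

The coefficient of x·z in Q is 16. For a symmetric A this equals A[2,4] + A[4,2] = 2·A[2,4].
So A[2,4] = 16/2 = 8.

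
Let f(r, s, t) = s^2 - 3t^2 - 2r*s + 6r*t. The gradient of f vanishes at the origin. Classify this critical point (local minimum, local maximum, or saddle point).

The Hessian at the origin is H = [[0, -2, 6], [-2, 2, 0], [6, 0, -6]].
H is indefinite, so the origin is a saddle point.

saddle point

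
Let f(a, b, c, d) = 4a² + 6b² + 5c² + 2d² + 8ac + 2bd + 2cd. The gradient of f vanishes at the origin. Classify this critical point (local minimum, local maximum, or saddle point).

The Hessian at the origin is H = [[8, 0, 8, 0], [0, 12, 0, 2], [8, 0, 10, 2], [0, 2, 2, 4]].
Row-reducing H symmetrically gives the diagonal entries 8, 12, 2, 5/3.
So there are 4 positive pivots.
H is positive definite, so the origin is a strict local minimum.

local minimum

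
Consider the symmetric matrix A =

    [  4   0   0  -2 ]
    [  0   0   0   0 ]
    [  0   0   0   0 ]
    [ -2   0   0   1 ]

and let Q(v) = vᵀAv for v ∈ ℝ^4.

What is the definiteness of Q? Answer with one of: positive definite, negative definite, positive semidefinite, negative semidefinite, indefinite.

positive semidefinite

Symmetric row and column elimination reduces A to a congruent diagonal form with pivots 4, 0, 0, 0.
That gives 1 positive, 3 zero pivots.
Hence Q is positive semidefinite.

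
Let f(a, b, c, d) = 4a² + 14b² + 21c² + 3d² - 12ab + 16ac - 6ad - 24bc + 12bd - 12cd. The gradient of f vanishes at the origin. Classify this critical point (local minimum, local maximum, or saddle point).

The Hessian at the origin is H = [[8, -12, 16, -6], [-12, 28, -24, 12], [16, -24, 42, -12], [-6, 12, -12, 6]].
Applying the same elementary operations to the rows and columns of H produces a congruent diagonal matrix with entries 8, 10, 10, 3/5.
So there are 4 positive pivots.
H is positive definite, so the origin is a strict local minimum.

local minimum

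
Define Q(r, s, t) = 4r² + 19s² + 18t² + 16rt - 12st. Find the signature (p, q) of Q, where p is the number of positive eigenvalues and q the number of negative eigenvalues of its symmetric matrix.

The associated matrix is A = [[4, 0, 8], [0, 19, -6], [8, -6, 18]].
Applying the same elementary operations to the rows and columns of A produces a congruent diagonal matrix with entries 4, 19, 2/19.
Counting signs: 3 positive.

(3, 0)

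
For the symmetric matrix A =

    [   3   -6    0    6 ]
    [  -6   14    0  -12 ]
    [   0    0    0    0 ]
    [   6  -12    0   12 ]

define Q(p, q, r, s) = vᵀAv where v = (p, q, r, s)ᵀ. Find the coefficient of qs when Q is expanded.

The coefficient of qs is A[2,4] + A[4,2] = 2·(-12) = -24.

-24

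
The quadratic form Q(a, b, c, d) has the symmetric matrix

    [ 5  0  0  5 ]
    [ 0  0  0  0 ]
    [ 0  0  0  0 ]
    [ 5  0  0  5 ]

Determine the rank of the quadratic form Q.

Congruent diagonalization of A (simultaneous row and column reduction) yields pivots 5, 0, 0, 0.
That gives 1 positive, 3 zero pivots.
The rank is the number of nonzero pivots: 1.

1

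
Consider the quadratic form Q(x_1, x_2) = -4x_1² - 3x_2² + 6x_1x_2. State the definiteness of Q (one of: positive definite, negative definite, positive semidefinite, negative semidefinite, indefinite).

The symmetric matrix of Q is [[-4, 3], [3, -3]].
For the 2×2 matrix [[-4, 3], [3, -3]]: det = -4·-3 − (3)² = 3, trace = -7.
det > 0 so both eigenvalues share the sign of the trace; trace = -7 < 0 ⇒ both negative.

negative definite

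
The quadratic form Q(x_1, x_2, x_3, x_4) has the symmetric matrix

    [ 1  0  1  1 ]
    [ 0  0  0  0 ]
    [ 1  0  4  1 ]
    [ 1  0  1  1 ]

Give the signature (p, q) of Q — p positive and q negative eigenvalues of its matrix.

(2, 0)

Symmetric row and column elimination reduces A to a congruent diagonal form with pivots 1, 0, 3, 0.
That gives 2 positive, 2 zero pivots.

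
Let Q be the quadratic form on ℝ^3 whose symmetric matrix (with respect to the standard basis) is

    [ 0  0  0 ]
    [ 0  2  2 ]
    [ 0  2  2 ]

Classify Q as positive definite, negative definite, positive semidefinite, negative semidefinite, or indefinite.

Symmetric row and column elimination reduces A to a congruent diagonal form with pivots 0, 2, 0.
So there are 1 positive, 2 zero pivots.
Hence Q is positive semidefinite.

positive semidefinite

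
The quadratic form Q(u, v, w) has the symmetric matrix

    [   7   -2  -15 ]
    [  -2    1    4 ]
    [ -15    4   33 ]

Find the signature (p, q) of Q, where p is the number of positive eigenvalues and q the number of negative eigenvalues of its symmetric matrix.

Symmetric row and column elimination reduces A to a congruent diagonal form with pivots 7, 3/7, 2/3.
So there are 3 positive pivots.

(3, 0)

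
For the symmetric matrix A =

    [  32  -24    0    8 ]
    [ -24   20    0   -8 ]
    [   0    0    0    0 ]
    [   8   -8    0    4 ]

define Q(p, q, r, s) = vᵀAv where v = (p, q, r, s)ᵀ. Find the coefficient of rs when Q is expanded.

The coefficient of rs is A[3,4] + A[4,3] = 2·0 = 0.

0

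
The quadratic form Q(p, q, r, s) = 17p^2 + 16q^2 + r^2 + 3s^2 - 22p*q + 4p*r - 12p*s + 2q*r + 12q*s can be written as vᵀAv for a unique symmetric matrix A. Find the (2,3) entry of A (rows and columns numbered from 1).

The coefficient of q·r in Q is 2. For a symmetric A this equals A[2,3] + A[3,2] = 2·A[2,3].
So A[2,3] = 2/2 = 1.

1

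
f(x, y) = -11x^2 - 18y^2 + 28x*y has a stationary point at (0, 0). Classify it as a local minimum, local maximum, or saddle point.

local maximum

The Hessian at the origin is H = [[-22, 28], [28, -36]].
det H = -22·-36 − (28)² = 8 > 0 and H[1,1] = -22 < 0, so H is negative definite.
Therefore the origin is a local maximum.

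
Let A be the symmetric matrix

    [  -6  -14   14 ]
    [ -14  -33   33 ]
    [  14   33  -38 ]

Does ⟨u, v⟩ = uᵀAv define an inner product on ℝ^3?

no

An LDLᵀ factorisation of A has diagonal entries -6, -1/3, -5.
Counting signs: 3 negative.
Hence Q is negative definite.
⟨·,·⟩ is an inner product exactly when A is positive definite.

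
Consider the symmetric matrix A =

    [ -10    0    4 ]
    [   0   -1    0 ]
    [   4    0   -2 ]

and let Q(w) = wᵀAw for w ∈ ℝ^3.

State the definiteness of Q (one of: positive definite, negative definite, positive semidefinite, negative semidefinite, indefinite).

negative definite

Symmetric row and column elimination reduces A to a congruent diagonal form with pivots -10, -1, -2/5.
Counting signs: 3 negative.
Hence Q is negative definite.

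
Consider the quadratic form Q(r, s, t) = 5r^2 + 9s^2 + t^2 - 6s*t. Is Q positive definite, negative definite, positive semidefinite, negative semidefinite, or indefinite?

positive semidefinite

The symmetric matrix is A = [[5, 0, 0], [0, 9, -3], [0, -3, 1]].
Congruent diagonalization of A (simultaneous row and column reduction) yields pivots 5, 9, 0.
So there are 2 positive, 1 zero pivots.
Hence Q is positive semidefinite.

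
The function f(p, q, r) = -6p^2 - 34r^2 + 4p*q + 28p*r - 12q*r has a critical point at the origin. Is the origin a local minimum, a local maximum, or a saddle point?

saddle point

The Hessian at the origin is H = [[-12, 4, 28], [4, 0, -12], [28, -12, -68]].
An LDLᵀ factorisation of H has diagonal entries -12, 4/3, -8.
So there are 1 positive, 2 negative pivots.
H is indefinite, so the origin is a saddle point.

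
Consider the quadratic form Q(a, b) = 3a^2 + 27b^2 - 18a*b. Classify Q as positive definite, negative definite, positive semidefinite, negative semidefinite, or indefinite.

The symmetric matrix of Q is [[3, -9], [-9, 27]].
For the 2×2 matrix [[3, -9], [-9, 27]]: det = 3·27 − (-9)² = 0, trace = 30.
det = 0 so one eigenvalue is zero; the form is semidefinite with the sign of the trace.

positive semidefinite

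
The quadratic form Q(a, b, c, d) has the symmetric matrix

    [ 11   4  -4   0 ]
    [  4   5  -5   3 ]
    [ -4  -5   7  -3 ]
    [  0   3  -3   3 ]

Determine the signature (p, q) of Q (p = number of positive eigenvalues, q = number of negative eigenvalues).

(4, 0)

Applying the same elementary operations to the rows and columns of A produces a congruent diagonal matrix with entries 11, 39/11, 2, 6/13.
That gives 4 positive pivots.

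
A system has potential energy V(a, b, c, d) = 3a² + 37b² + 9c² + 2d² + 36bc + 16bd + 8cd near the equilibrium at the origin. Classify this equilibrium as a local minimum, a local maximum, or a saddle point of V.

local minimum

The Hessian at the origin is H = [[6, 0, 0, 0], [0, 74, 36, 16], [0, 36, 18, 8], [0, 16, 8, 4]].
Symmetric row and column elimination reduces H to a congruent diagonal form with pivots 6, 74, 18/37, 4/9.
So there are 4 positive pivots.
H is positive definite, so the origin is a strict local minimum.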